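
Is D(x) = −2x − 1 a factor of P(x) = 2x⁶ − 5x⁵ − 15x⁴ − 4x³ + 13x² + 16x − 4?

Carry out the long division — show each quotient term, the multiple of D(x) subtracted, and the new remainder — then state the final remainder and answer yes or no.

Step 1: lead(2x⁶ − 5x⁵ − 15x⁴ − 4x³ + 13x² + 16x − 4) ÷ lead(D) = 2x⁶ ÷ −2x = −x⁵. Subtract (−x⁵)·D = 2x⁶ + x⁵. Remainder: −6x⁵ − 15x⁴ − 4x³ + 13x² + 16x − 4.
Step 2: lead(−6x⁵ − 15x⁴ − 4x³ + 13x² + 16x − 4) ÷ lead(D) = −6x⁵ ÷ −2x = 3x⁴. Subtract (3x⁴)·D = −6x⁵ − 3x⁴. Remainder: −12x⁴ − 4x³ + 13x² + 16x − 4.
Step 3: lead(−12x⁴ − 4x³ + 13x² + 16x − 4) ÷ lead(D) = −12x⁴ ÷ −2x = 6x³. Subtract (6x³)·D = −12x⁴ − 6x³. Remainder: 2x³ + 13x² + 16x − 4.
Step 4: lead(2x³ + 13x² + 16x − 4) ÷ lead(D) = 2x³ ÷ −2x = −x². Subtract (−x²)·D = 2x³ + x². Remainder: 12x² + 16x − 4.
Step 5: lead(12x² + 16x − 4) ÷ lead(D) = 12x² ÷ −2x = −6x. Subtract (−6x)·D = 12x² + 6x. Remainder: 10x − 4.
Step 6: lead(10x − 4) ÷ lead(D) = 10x ÷ −2x = −5. Subtract (−5)·D = 10x + 5. Remainder: −9.

R(x) = −9, so D(x) is not a factor of P(x). no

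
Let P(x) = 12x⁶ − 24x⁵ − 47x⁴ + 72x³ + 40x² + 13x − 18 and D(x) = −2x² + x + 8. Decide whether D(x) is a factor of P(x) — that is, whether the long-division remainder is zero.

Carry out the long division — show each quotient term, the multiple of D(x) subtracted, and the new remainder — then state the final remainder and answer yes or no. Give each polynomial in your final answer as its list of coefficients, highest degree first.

Step 1: lead(12x⁶ − 24x⁵ − 47x⁴ + 72x³ + 40x² + 13x − 18) ÷ lead(D) = 12x⁶ ÷ −2x² = −6x⁴. Subtract (−6x⁴)·D = 12x⁶ − 6x⁵ − 48x⁴. Remainder: −18x⁵ + x⁴ + 72x³ + 40x² + 13x − 18.
Step 2: lead(−18x⁵ + x⁴ + 72x³ + 40x² + 13x − 18) ÷ lead(D) = −18x⁵ ÷ −2x² = 9x³. Subtract (9x³)·D = −18x⁵ + 9x⁴ + 72x³. Remainder: −8x⁴ + 40x² + 13x − 18.
Step 3: lead(−8x⁴ + 40x² + 13x − 18) ÷ lead(D) = −8x⁴ ÷ −2x² = 4x². Subtract (4x²)·D = −8x⁴ + 4x³ + 32x². Remainder: −4x³ + 8x² + 13x − 18.
Step 4: lead(−4x³ + 8x² + 13x − 18) ÷ lead(D) = −4x³ ÷ −2x² = 2x. Subtract (2x)·D = −4x³ + 2x² + 16x. Remainder: 6x² − 3x − 18.
Step 5: lead(6x² − 3x − 18) ÷ lead(D) = 6x² ÷ −2x² = −3. Subtract (−3)·D = 6x² − 3x − 24. Remainder: 6.

R = [6], so D(x) is not a factor of P(x). no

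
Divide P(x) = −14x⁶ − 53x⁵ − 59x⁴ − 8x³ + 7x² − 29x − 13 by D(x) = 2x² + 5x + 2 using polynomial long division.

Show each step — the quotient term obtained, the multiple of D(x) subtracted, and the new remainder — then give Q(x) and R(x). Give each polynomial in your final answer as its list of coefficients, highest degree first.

Q = [-7, -9, 0, 5, -9]; R = [6, 5]

Step 1: lead(−14x⁶ − 53x⁵ − 59x⁴ − 8x³ + 7x² − 29x − 13) ÷ lead(D) = −14x⁶ ÷ 2x² = −7x⁴. Subtract (−7x⁴)·D = −14x⁶ − 35x⁵ − 14x⁴. Remainder: −18x⁵ − 45x⁴ − 8x³ + 7x² − 29x − 13.
Step 2: lead(−18x⁵ − 45x⁴ − 8x³ + 7x² − 29x − 13) ÷ lead(D) = −18x⁵ ÷ 2x² = −9x³. Subtract (−9x³)·D = −18x⁵ − 45x⁴ − 18x³. Remainder: 10x³ + 7x² − 29x − 13.
Step 3: lead(10x³ + 7x² − 29x − 13) ÷ lead(D) = 10x³ ÷ 2x² = 5x. Subtract (5x)·D = 10x³ + 25x² + 10x. Remainder: −18x² − 39x − 13.
Step 4: lead(−18x² − 39x − 13) ÷ lead(D) = −18x² ÷ 2x² = −9. Subtract (−9)·D = −18x² − 45x − 18. Remainder: 6x + 5.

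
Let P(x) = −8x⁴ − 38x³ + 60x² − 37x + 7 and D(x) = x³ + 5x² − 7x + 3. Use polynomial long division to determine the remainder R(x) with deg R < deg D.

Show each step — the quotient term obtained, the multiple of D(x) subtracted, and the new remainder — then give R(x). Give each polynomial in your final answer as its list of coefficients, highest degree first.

R = [-6, 1, 1]

Step 1: lead(−8x⁴ − 38x³ + 60x² − 37x + 7) ÷ lead(D) = −8x⁴ ÷ x³ = −8x. Subtract (−8x)·D = −8x⁴ − 40x³ + 56x² − 24x. Remainder: 2x³ + 4x² − 13x + 7.
Step 2: lead(2x³ + 4x² − 13x + 7) ÷ lead(D) = 2x³ ÷ x³ = 2. Subtract (2)·D = 2x³ + 10x² − 14x + 6. Remainder: −6x² + x + 1.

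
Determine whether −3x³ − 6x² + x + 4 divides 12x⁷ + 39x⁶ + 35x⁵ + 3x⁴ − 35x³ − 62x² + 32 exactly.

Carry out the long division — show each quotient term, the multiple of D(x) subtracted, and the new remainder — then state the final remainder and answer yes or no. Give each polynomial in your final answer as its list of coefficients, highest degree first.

R = [0], so D(x) is a factor of P(x). yes

Step 1: lead(12x⁷ + 39x⁶ + 35x⁵ + 3x⁴ − 35x³ − 62x² + 32) ÷ lead(D) = 12x⁷ ÷ −3x³ = −4x⁴. Subtract (−4x⁴)·D = 12x⁷ + 24x⁶ − 4x⁵ − 16x⁴. Remainder: 15x⁶ + 39x⁵ + 19x⁴ − 35x³ − 62x² + 32.
Step 2: lead(15x⁶ + 39x⁵ + 19x⁴ − 35x³ − 62x² + 32) ÷ lead(D) = 15x⁶ ÷ −3x³ = −5x³. Subtract (−5x³)·D = 15x⁶ + 30x⁵ − 5x⁴ − 20x³. Remainder: 9x⁵ + 24x⁴ − 15x³ − 62x² + 32.
Step 3: lead(9x⁵ + 24x⁴ − 15x³ − 62x² + 32) ÷ lead(D) = 9x⁵ ÷ −3x³ = −3x². Subtract (−3x²)·D = 9x⁵ + 18x⁴ − 3x³ − 12x². Remainder: 6x⁴ − 12x³ − 50x² + 32.
Step 4: lead(6x⁴ − 12x³ − 50x² + 32) ÷ lead(D) = 6x⁴ ÷ −3x³ = −2x. Subtract (−2x)·D = 6x⁴ + 12x³ − 2x² − 8x. Remainder: −24x³ − 48x² + 8x + 32.
Step 5: lead(−24x³ − 48x² + 8x + 32) ÷ lead(D) = −24x³ ÷ −3x³ = 8. Subtract (8)·D = −24x³ − 48x² + 8x + 32. Remainder: 0.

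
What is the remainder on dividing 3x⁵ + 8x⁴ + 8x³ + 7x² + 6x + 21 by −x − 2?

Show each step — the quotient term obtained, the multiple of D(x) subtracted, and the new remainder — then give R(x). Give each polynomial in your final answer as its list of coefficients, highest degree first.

Step 1: lead(3x⁵ + 8x⁴ + 8x³ + 7x² + 6x + 21) ÷ lead(D) = 3x⁵ ÷ −x = −3x⁴. Subtract (−3x⁴)·D = 3x⁵ + 6x⁴. Remainder: 2x⁴ + 8x³ + 7x² + 6x + 21.
Step 2: lead(2x⁴ + 8x³ + 7x² + 6x + 21) ÷ lead(D) = 2x⁴ ÷ −x = −2x³. Subtract (−2x³)·D = 2x⁴ + 4x³. Remainder: 4x³ + 7x² + 6x + 21.
Step 3: lead(4x³ + 7x² + 6x + 21) ÷ lead(D) = 4x³ ÷ −x = −4x². Subtract (−4x²)·D = 4x³ + 8x². Remainder: −x² + 6x + 21.
Step 4: lead(−x² + 6x + 21) ÷ lead(D) = −x² ÷ −x = x. Subtract (x)·D = −x² − 2x. Remainder: 8x + 21.
Step 5: lead(8x + 21) ÷ lead(D) = 8x ÷ −x = −8. Subtract (−8)·D = 8x + 16. Remainder: 5.

R = [5]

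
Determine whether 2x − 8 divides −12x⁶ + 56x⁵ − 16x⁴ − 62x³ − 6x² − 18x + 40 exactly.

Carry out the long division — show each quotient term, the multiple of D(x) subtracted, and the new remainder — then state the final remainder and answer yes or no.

R(x) = 0, so D(x) is a factor of P(x). yes

Step 1: lead(−12x⁶ + 56x⁵ − 16x⁴ − 62x³ − 6x² − 18x + 40) ÷ lead(D) = −12x⁶ ÷ 2x = −6x⁵. Subtract (−6x⁵)·D = −12x⁶ + 48x⁵. Remainder: 8x⁵ − 16x⁴ − 62x³ − 6x² − 18x + 40.
Step 2: lead(8x⁵ − 16x⁴ − 62x³ − 6x² − 18x + 40) ÷ lead(D) = 8x⁵ ÷ 2x = 4x⁴. Subtract (4x⁴)·D = 8x⁵ − 32x⁴. Remainder: 16x⁴ − 62x³ − 6x² − 18x + 40.
Step 3: lead(16x⁴ − 62x³ − 6x² − 18x + 40) ÷ lead(D) = 16x⁴ ÷ 2x = 8x³. Subtract (8x³)·D = 16x⁴ − 64x³. Remainder: 2x³ − 6x² − 18x + 40.
Step 4: lead(2x³ − 6x² − 18x + 40) ÷ lead(D) = 2x³ ÷ 2x = x². Subtract (x²)·D = 2x³ − 8x². Remainder: 2x² − 18x + 40.
Step 5: lead(2x² − 18x + 40) ÷ lead(D) = 2x² ÷ 2x = x. Subtract (x)·D = 2x² − 8x. Remainder: −10x + 40.
Step 6: lead(−10x + 40) ÷ lead(D) = −10x ÷ 2x = −5. Subtract (−5)·D = −10x + 40. Remainder: 0.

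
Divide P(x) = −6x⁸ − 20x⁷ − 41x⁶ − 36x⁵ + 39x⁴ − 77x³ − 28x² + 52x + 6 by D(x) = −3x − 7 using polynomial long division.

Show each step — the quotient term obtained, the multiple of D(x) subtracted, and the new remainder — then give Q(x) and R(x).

Step 1: lead(−6x⁸ − 20x⁷ − 41x⁶ − 36x⁵ + 39x⁴ − 77x³ − 28x² + 52x + 6) ÷ lead(D) = −6x⁸ ÷ −3x = 2x⁷. Subtract (2x⁷)·D = −6x⁸ − 14x⁷. Remainder: −6x⁷ − 41x⁶ − 36x⁵ + 39x⁴ − 77x³ − 28x² + 52x + 6.
Step 2: lead(−6x⁷ − 41x⁶ − 36x⁵ + 39x⁴ − 77x³ − 28x² + 52x + 6) ÷ lead(D) = −6x⁷ ÷ −3x = 2x⁶. Subtract (2x⁶)·D = −6x⁷ − 14x⁶. Remainder: −27x⁶ − 36x⁵ + 39x⁴ − 77x³ − 28x² + 52x + 6.
Step 3: lead(−27x⁶ − 36x⁵ + 39x⁴ − 77x³ − 28x² + 52x + 6) ÷ lead(D) = −27x⁶ ÷ −3x = 9x⁵. Subtract (9x⁵)·D = −27x⁶ − 63x⁵. Remainder: 27x⁵ + 39x⁴ − 77x³ − 28x² + 52x + 6.
Step 4: lead(27x⁵ + 39x⁴ − 77x³ − 28x² + 52x + 6) ÷ lead(D) = 27x⁵ ÷ −3x = −9x⁴. Subtract (−9x⁴)·D = 27x⁵ + 63x⁴. Remainder: −24x⁴ − 77x³ − 28x² + 52x + 6.
Step 5: lead(−24x⁴ − 77x³ − 28x² + 52x + 6) ÷ lead(D) = −24x⁴ ÷ −3x = 8x³. Subtract (8x³)·D = −24x⁴ − 56x³. Remainder: −21x³ − 28x² + 52x + 6.
Step 6: lead(−21x³ − 28x² + 52x + 6) ÷ lead(D) = −21x³ ÷ −3x = 7x². Subtract (7x²)·D = −21x³ − 49x². Remainder: 21x² + 52x + 6.
Step 7: lead(21x² + 52x + 6) ÷ lead(D) = 21x² ÷ −3x = −7x. Subtract (−7x)·D = 21x² + 49x. Remainder: 3x + 6.
Step 8: lead(3x + 6) ÷ lead(D) = 3x ÷ −3x = −1. Subtract (−1)·D = 3x + 7. Remainder: −1.

Q(x) = 2x⁷ + 2x⁶ + 9x⁵ − 9x⁴ + 8x³ + 7x² − 7x − 1; R(x) = −1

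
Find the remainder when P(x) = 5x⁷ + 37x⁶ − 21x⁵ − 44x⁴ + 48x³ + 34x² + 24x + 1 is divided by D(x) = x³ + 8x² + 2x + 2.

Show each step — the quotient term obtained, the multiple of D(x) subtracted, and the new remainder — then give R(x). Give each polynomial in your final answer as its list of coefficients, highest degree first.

Step 1: lead(5x⁷ + 37x⁶ − 21x⁵ − 44x⁴ + 48x³ + 34x² + 24x + 1) ÷ lead(D) = 5x⁷ ÷ x³ = 5x⁴. Subtract (5x⁴)·D = 5x⁷ + 40x⁶ + 10x⁵ + 10x⁴. Remainder: −3x⁶ − 31x⁵ − 54x⁴ + 48x³ + 34x² + 24x + 1.
Step 2: lead(−3x⁶ − 31x⁵ − 54x⁴ + 48x³ + 34x² + 24x + 1) ÷ lead(D) = −3x⁶ ÷ x³ = −3x³. Subtract (−3x³)·D = −3x⁶ − 24x⁵ − 6x⁴ − 6x³. Remainder: −7x⁵ − 48x⁴ + 54x³ + 34x² + 24x + 1.
Step 3: lead(−7x⁵ − 48x⁴ + 54x³ + 34x² + 24x + 1) ÷ lead(D) = −7x⁵ ÷ x³ = −7x². Subtract (−7x²)·D = −7x⁵ − 56x⁴ − 14x³ − 14x². Remainder: 8x⁴ + 68x³ + 48x² + 24x + 1.
Step 4: lead(8x⁴ + 68x³ + 48x² + 24x + 1) ÷ lead(D) = 8x⁴ ÷ x³ = 8x. Subtract (8x)·D = 8x⁴ + 64x³ + 16x² + 16x. Remainder: 4x³ + 32x² + 8x + 1.
Step 5: lead(4x³ + 32x² + 8x + 1) ÷ lead(D) = 4x³ ÷ x³ = 4. Subtract (4)·D = 4x³ + 32x² + 8x + 8. Remainder: −7.

R = [-7]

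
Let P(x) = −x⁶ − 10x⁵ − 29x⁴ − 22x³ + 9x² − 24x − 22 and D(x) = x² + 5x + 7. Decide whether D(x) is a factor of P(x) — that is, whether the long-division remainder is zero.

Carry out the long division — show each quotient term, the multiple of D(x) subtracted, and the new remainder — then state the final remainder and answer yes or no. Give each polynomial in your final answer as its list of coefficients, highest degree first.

R = [-8], so D(x) is not a factor of P(x). no

Step 1: lead(−x⁶ − 10x⁵ − 29x⁴ − 22x³ + 9x² − 24x − 22) ÷ lead(D) = −x⁶ ÷ x² = −x⁴. Subtract (−x⁴)·D = −x⁶ − 5x⁵ − 7x⁴. Remainder: −5x⁵ − 22x⁴ − 22x³ + 9x² − 24x − 22.
Step 2: lead(−5x⁵ − 22x⁴ − 22x³ + 9x² − 24x − 22) ÷ lead(D) = −5x⁵ ÷ x² = −5x³. Subtract (−5x³)·D = −5x⁵ − 25x⁴ − 35x³. Remainder: 3x⁴ + 13x³ + 9x² − 24x − 22.
Step 3: lead(3x⁴ + 13x³ + 9x² − 24x − 22) ÷ lead(D) = 3x⁴ ÷ x² = 3x². Subtract (3x²)·D = 3x⁴ + 15x³ + 21x². Remainder: −2x³ − 12x² − 24x − 22.
Step 4: lead(−2x³ − 12x² − 24x − 22) ÷ lead(D) = −2x³ ÷ x² = −2x. Subtract (−2x)·D = −2x³ − 10x² − 14x. Remainder: −2x² − 10x − 22.
Step 5: lead(−2x² − 10x − 22) ÷ lead(D) = −2x² ÷ x² = −2. Subtract (−2)·D = −2x² − 10x − 14. Remainder: −8.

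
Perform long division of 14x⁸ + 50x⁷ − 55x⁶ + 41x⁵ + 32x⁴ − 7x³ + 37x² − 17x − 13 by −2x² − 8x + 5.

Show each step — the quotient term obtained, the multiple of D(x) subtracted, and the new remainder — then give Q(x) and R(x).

Step 1: lead(14x⁸ + 50x⁷ − 55x⁶ + 41x⁵ + 32x⁴ − 7x³ + 37x² − 17x − 13) ÷ lead(D) = 14x⁸ ÷ −2x² = −7x⁶. Subtract (−7x⁶)·D = 14x⁸ + 56x⁷ − 35x⁶. Remainder: −6x⁷ − 20x⁶ + 41x⁵ + 32x⁴ − 7x³ + 37x² − 17x − 13.
Step 2: lead(−6x⁷ − 20x⁶ + 41x⁵ + 32x⁴ − 7x³ + 37x² − 17x − 13) ÷ lead(D) = −6x⁷ ÷ −2x² = 3x⁵. Subtract (3x⁵)·D = −6x⁷ − 24x⁶ + 15x⁵. Remainder: 4x⁶ + 26x⁵ + 32x⁴ − 7x³ + 37x² − 17x − 13.
Step 3: lead(4x⁶ + 26x⁵ + 32x⁴ − 7x³ + 37x² − 17x − 13) ÷ lead(D) = 4x⁶ ÷ −2x² = −2x⁴. Subtract (−2x⁴)·D = 4x⁶ + 16x⁵ − 10x⁴. Remainder: 10x⁵ + 42x⁴ − 7x³ + 37x² − 17x − 13.
Step 4: lead(10x⁵ + 42x⁴ − 7x³ + 37x² − 17x − 13) ÷ lead(D) = 10x⁵ ÷ −2x² = −5x³. Subtract (−5x³)·D = 10x⁵ + 40x⁴ − 25x³. Remainder: 2x⁴ + 18x³ + 37x² − 17x − 13.
Step 5: lead(2x⁴ + 18x³ + 37x² − 17x − 13) ÷ lead(D) = 2x⁴ ÷ −2x² = −x². Subtract (−x²)·D = 2x⁴ + 8x³ − 5x². Remainder: 10x³ + 42x² − 17x − 13.
Step 6: lead(10x³ + 42x² − 17x − 13) ÷ lead(D) = 10x³ ÷ −2x² = −5x. Subtract (−5x)·D = 10x³ + 40x² − 25x. Remainder: 2x² + 8x − 13.
Step 7: lead(2x² + 8x − 13) ÷ lead(D) = 2x² ÷ −2x² = −1. Subtract (−1)·D = 2x² + 8x − 5. Remainder: −8.

Q(x) = −7x⁶ + 3x⁵ − 2x⁴ − 5x³ − x² − 5x − 1; R(x) = −8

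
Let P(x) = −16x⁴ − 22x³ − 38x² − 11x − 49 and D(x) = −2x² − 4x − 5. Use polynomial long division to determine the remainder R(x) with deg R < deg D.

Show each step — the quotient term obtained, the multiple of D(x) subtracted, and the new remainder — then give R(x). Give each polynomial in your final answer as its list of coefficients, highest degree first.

R = [-4]

Step 1: lead(−16x⁴ − 22x³ − 38x² − 11x − 49) ÷ lead(D) = −16x⁴ ÷ −2x² = 8x². Subtract (8x²)·D = −16x⁴ − 32x³ − 40x². Remainder: 10x³ + 2x² − 11x − 49.
Step 2: lead(10x³ + 2x² − 11x − 49) ÷ lead(D) = 10x³ ÷ −2x² = −5x. Subtract (−5x)·D = 10x³ + 20x² + 25x. Remainder: −18x² − 36x − 49.
Step 3: lead(−18x² − 36x − 49) ÷ lead(D) = −18x² ÷ −2x² = 9. Subtract (9)·D = −18x² − 36x − 45. Remainder: −4.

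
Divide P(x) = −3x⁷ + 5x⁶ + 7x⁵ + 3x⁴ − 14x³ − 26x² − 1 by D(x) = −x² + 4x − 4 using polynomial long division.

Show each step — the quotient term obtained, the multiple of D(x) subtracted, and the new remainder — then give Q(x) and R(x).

Q(x) = 3x⁵ + 7x⁴ + 9x³ + 5x² − 2x − 2; R(x) = −9

Step 1: lead(−3x⁷ + 5x⁶ + 7x⁵ + 3x⁴ − 14x³ − 26x² − 1) ÷ lead(D) = −3x⁷ ÷ −x² = 3x⁵. Subtract (3x⁵)·D = −3x⁷ + 12x⁶ − 12x⁵. Remainder: −7x⁶ + 19x⁵ + 3x⁴ − 14x³ − 26x² − 1.
Step 2: lead(−7x⁶ + 19x⁵ + 3x⁴ − 14x³ − 26x² − 1) ÷ lead(D) = −7x⁶ ÷ −x² = 7x⁴. Subtract (7x⁴)·D = −7x⁶ + 28x⁵ − 28x⁴. Remainder: −9x⁵ + 31x⁴ − 14x³ − 26x² − 1.
Step 3: lead(−9x⁵ + 31x⁴ − 14x³ − 26x² − 1) ÷ lead(D) = −9x⁵ ÷ −x² = 9x³. Subtract (9x³)·D = −9x⁵ + 36x⁴ − 36x³. Remainder: −5x⁴ + 22x³ − 26x² − 1.
Step 4: lead(−5x⁴ + 22x³ − 26x² − 1) ÷ lead(D) = −5x⁴ ÷ −x² = 5x². Subtract (5x²)·D = −5x⁴ + 20x³ − 20x². Remainder: 2x³ − 6x² − 1.
Step 5: lead(2x³ − 6x² − 1) ÷ lead(D) = 2x³ ÷ −x² = −2x. Subtract (−2x)·D = 2x³ − 8x² + 8x. Remainder: 2x² − 8x − 1.
Step 6: lead(2x² − 8x − 1) ÷ lead(D) = 2x² ÷ −x² = −2. Subtract (−2)·D = 2x² − 8x + 8. Remainder: −9.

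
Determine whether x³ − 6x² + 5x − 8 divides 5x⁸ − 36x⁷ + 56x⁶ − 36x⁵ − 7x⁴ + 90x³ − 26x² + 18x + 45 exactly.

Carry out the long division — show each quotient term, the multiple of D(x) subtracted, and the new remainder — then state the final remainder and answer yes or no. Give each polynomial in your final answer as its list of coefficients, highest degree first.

R = [-3], so D(x) is not a factor of P(x). no

Step 1: lead(5x⁸ − 36x⁷ + 56x⁶ − 36x⁵ − 7x⁴ + 90x³ − 26x² + 18x + 45) ÷ lead(D) = 5x⁸ ÷ x³ = 5x⁵. Subtract (5x⁵)·D = 5x⁸ − 30x⁷ + 25x⁶ − 40x⁵. Remainder: −6x⁷ + 31x⁶ + 4x⁵ − 7x⁴ + 90x³ − 26x² + 18x + 45.
Step 2: lead(−6x⁷ + 31x⁶ + 4x⁵ − 7x⁴ + 90x³ − 26x² + 18x + 45) ÷ lead(D) = −6x⁷ ÷ x³ = −6x⁴. Subtract (−6x⁴)·D = −6x⁷ + 36x⁶ − 30x⁵ + 48x⁴. Remainder: −5x⁶ + 34x⁵ − 55x⁴ + 90x³ − 26x² + 18x + 45.
Step 3: lead(−5x⁶ + 34x⁵ − 55x⁴ + 90x³ − 26x² + 18x + 45) ÷ lead(D) = −5x⁶ ÷ x³ = −5x³. Subtract (−5x³)·D = −5x⁶ + 30x⁵ − 25x⁴ + 40x³. Remainder: 4x⁵ − 30x⁴ + 50x³ − 26x² + 18x + 45.
Step 4: lead(4x⁵ − 30x⁴ + 50x³ − 26x² + 18x + 45) ÷ lead(D) = 4x⁵ ÷ x³ = 4x². Subtract (4x²)·D = 4x⁵ − 24x⁴ + 20x³ − 32x². Remainder: −6x⁴ + 30x³ + 6x² + 18x + 45.
Step 5: lead(−6x⁴ + 30x³ + 6x² + 18x + 45) ÷ lead(D) = −6x⁴ ÷ x³ = −6x. Subtract (−6x)·D = −6x⁴ + 36x³ − 30x² + 48x. Remainder: −6x³ + 36x² − 30x + 45.
Step 6: lead(−6x³ + 36x² − 30x + 45) ÷ lead(D) = −6x³ ÷ x³ = −6. Subtract (−6)·D = −6x³ + 36x² − 30x + 48. Remainder: −3.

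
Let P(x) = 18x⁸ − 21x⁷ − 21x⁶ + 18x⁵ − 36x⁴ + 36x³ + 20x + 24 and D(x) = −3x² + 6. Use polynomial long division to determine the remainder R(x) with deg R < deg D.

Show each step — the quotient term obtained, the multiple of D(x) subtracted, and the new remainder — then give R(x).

R(x) = −4x

Step 1: lead(18x⁸ − 21x⁷ − 21x⁶ + 18x⁵ − 36x⁴ + 36x³ + 20x + 24) ÷ lead(D) = 18x⁸ ÷ −3x² = −6x⁶. Subtract (−6x⁶)·D = 18x⁸ − 36x⁶. Remainder: −21x⁷ + 15x⁶ + 18x⁵ − 36x⁴ + 36x³ + 20x + 24.
Step 2: lead(−21x⁷ + 15x⁶ + 18x⁵ − 36x⁴ + 36x³ + 20x + 24) ÷ lead(D) = −21x⁷ ÷ −3x² = 7x⁵. Subtract (7x⁵)·D = −21x⁷ + 42x⁵. Remainder: 15x⁶ − 24x⁵ − 36x⁴ + 36x³ + 20x + 24.
Step 3: lead(15x⁶ − 24x⁵ − 36x⁴ + 36x³ + 20x + 24) ÷ lead(D) = 15x⁶ ÷ −3x² = −5x⁴. Subtract (−5x⁴)·D = 15x⁶ − 30x⁴. Remainder: −24x⁵ − 6x⁴ + 36x³ + 20x + 24.
Step 4: lead(−24x⁵ − 6x⁴ + 36x³ + 20x + 24) ÷ lead(D) = −24x⁵ ÷ −3x² = 8x³. Subtract (8x³)·D = −24x⁵ + 48x³. Remainder: −6x⁴ − 12x³ + 20x + 24.
Step 5: lead(−6x⁴ − 12x³ + 20x + 24) ÷ lead(D) = −6x⁴ ÷ −3x² = 2x². Subtract (2x²)·D = −6x⁴ + 12x². Remainder: −12x³ − 12x² + 20x + 24.
Step 6: lead(−12x³ − 12x² + 20x + 24) ÷ lead(D) = −12x³ ÷ −3x² = 4x. Subtract (4x)·D = −12x³ + 24x. Remainder: −12x² − 4x + 24.
Step 7: lead(−12x² − 4x + 24) ÷ lead(D) = −12x² ÷ −3x² = 4. Subtract (4)·D = −12x² + 24. Remainder: −4x.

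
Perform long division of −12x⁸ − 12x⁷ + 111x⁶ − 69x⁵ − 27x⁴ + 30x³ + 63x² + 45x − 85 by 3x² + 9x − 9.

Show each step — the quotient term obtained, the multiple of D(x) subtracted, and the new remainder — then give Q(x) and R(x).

Step 1: lead(−12x⁸ − 12x⁷ + 111x⁶ − 69x⁵ − 27x⁴ + 30x³ + 63x² + 45x − 85) ÷ lead(D) = −12x⁸ ÷ 3x² = −4x⁶. Subtract (−4x⁶)·D = −12x⁸ − 36x⁷ + 36x⁶. Remainder: 24x⁷ + 75x⁶ − 69x⁵ − 27x⁴ + 30x³ + 63x² + 45x − 85.
Step 2: lead(24x⁷ + 75x⁶ − 69x⁵ − 27x⁴ + 30x³ + 63x² + 45x − 85) ÷ lead(D) = 24x⁷ ÷ 3x² = 8x⁵. Subtract (8x⁵)·D = 24x⁷ + 72x⁶ − 72x⁵. Remainder: 3x⁶ + 3x⁵ − 27x⁴ + 30x³ + 63x² + 45x − 85.
Step 3: lead(3x⁶ + 3x⁵ − 27x⁴ + 30x³ + 63x² + 45x − 85) ÷ lead(D) = 3x⁶ ÷ 3x² = x⁴. Subtract (x⁴)·D = 3x⁶ + 9x⁵ − 9x⁴. Remainder: −6x⁵ − 18x⁴ + 30x³ + 63x² + 45x − 85.
Step 4: lead(−6x⁵ − 18x⁴ + 30x³ + 63x² + 45x − 85) ÷ lead(D) = −6x⁵ ÷ 3x² = −2x³. Subtract (−2x³)·D = −6x⁵ − 18x⁴ + 18x³. Remainder: 12x³ + 63x² + 45x − 85.
Step 5: lead(12x³ + 63x² + 45x − 85) ÷ lead(D) = 12x³ ÷ 3x² = 4x. Subtract (4x)·D = 12x³ + 36x² − 36x. Remainder: 27x² + 81x − 85.
Step 6: lead(27x² + 81x − 85) ÷ lead(D) = 27x² ÷ 3x² = 9. Subtract (9)·D = 27x² + 81x − 81. Remainder: −4.

Q(x) = −4x⁶ + 8x⁵ + x⁴ − 2x³ + 4x + 9; R(x) = −4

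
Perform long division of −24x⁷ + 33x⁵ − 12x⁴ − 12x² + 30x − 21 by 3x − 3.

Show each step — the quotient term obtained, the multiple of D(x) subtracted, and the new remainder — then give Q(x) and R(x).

Step 1: lead(−24x⁷ + 33x⁵ − 12x⁴ − 12x² + 30x − 21) ÷ lead(D) = −24x⁷ ÷ 3x = −8x⁶. Subtract (−8x⁶)·D = −24x⁷ + 24x⁶. Remainder: −24x⁶ + 33x⁵ − 12x⁴ − 12x² + 30x − 21.
Step 2: lead(−24x⁶ + 33x⁵ − 12x⁴ − 12x² + 30x − 21) ÷ lead(D) = −24x⁶ ÷ 3x = −8x⁵. Subtract (−8x⁵)·D = −24x⁶ + 24x⁵. Remainder: 9x⁵ − 12x⁴ − 12x² + 30x − 21.
Step 3: lead(9x⁵ − 12x⁴ − 12x² + 30x − 21) ÷ lead(D) = 9x⁵ ÷ 3x = 3x⁴. Subtract (3x⁴)·D = 9x⁵ − 9x⁴. Remainder: −3x⁴ − 12x² + 30x − 21.
Step 4: lead(−3x⁴ − 12x² + 30x − 21) ÷ lead(D) = −3x⁴ ÷ 3x = −x³. Subtract (−x³)·D = −3x⁴ + 3x³. Remainder: −3x³ − 12x² + 30x − 21.
Step 5: lead(−3x³ − 12x² + 30x − 21) ÷ lead(D) = −3x³ ÷ 3x = −x². Subtract (−x²)·D = −3x³ + 3x². Remainder: −15x² + 30x − 21.
Step 6: lead(−15x² + 30x − 21) ÷ lead(D) = −15x² ÷ 3x = −5x. Subtract (−5x)·D = −15x² + 15x. Remainder: 15x − 21.
Step 7: lead(15x − 21) ÷ lead(D) = 15x ÷ 3x = 5. Subtract (5)·D = 15x − 15. Remainder: −6.

Q(x) = −8x⁶ − 8x⁵ + 3x⁴ − x³ − x² − 5x + 5; R(x) = −6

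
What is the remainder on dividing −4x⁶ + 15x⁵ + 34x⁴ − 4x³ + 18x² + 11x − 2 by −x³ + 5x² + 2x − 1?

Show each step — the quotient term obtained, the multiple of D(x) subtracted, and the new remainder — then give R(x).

Step 1: lead(−4x⁶ + 15x⁵ + 34x⁴ − 4x³ + 18x² + 11x − 2) ÷ lead(D) = −4x⁶ ÷ −x³ = 4x³. Subtract (4x³)·D = −4x⁶ + 20x⁵ + 8x⁴ − 4x³. Remainder: −5x⁵ + 26x⁴ + 18x² + 11x − 2.
Step 2: lead(−5x⁵ + 26x⁴ + 18x² + 11x − 2) ÷ lead(D) = −5x⁵ ÷ −x³ = 5x². Subtract (5x²)·D = −5x⁵ + 25x⁴ + 10x³ − 5x². Remainder: x⁴ − 10x³ + 23x² + 11x − 2.
Step 3: lead(x⁴ − 10x³ + 23x² + 11x − 2) ÷ lead(D) = x⁴ ÷ −x³ = −x. Subtract (−x)·D = x⁴ − 5x³ − 2x² + x. Remainder: −5x³ + 25x² + 10x − 2.
Step 4: lead(−5x³ + 25x² + 10x − 2) ÷ lead(D) = −5x³ ÷ −x³ = 5. Subtract (5)·D = −5x³ + 25x² + 10x − 5. Remainder: 3.

R(x) = 3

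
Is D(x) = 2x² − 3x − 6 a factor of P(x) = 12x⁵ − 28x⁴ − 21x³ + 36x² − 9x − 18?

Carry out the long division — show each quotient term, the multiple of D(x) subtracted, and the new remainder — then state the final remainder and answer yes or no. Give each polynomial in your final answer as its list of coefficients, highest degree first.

Step 1: lead(12x⁵ − 28x⁴ − 21x³ + 36x² − 9x − 18) ÷ lead(D) = 12x⁵ ÷ 2x² = 6x³. Subtract (6x³)·D = 12x⁵ − 18x⁴ − 36x³. Remainder: −10x⁴ + 15x³ + 36x² − 9x − 18.
Step 2: lead(−10x⁴ + 15x³ + 36x² − 9x − 18) ÷ lead(D) = −10x⁴ ÷ 2x² = −5x². Subtract (−5x²)·D = −10x⁴ + 15x³ + 30x². Remainder: 6x² − 9x − 18.
Step 3: lead(6x² − 9x − 18) ÷ lead(D) = 6x² ÷ 2x² = 3. Subtract (3)·D = 6x² − 9x − 18. Remainder: 0.

R = [0], so D(x) is a factor of P(x). yes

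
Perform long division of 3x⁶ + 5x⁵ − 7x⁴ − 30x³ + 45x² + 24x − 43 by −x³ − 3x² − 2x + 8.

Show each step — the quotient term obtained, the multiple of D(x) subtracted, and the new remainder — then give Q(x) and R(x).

Q(x) = −3x³ + 4x² + x − 5; R(x) = 6x − 3

Step 1: lead(3x⁶ + 5x⁵ − 7x⁴ − 30x³ + 45x² + 24x − 43) ÷ lead(D) = 3x⁶ ÷ −x³ = −3x³. Subtract (−3x³)·D = 3x⁶ + 9x⁵ + 6x⁴ − 24x³. Remainder: −4x⁵ − 13x⁴ − 6x³ + 45x² + 24x − 43.
Step 2: lead(−4x⁵ − 13x⁴ − 6x³ + 45x² + 24x − 43) ÷ lead(D) = −4x⁵ ÷ −x³ = 4x². Subtract (4x²)·D = −4x⁵ − 12x⁴ − 8x³ + 32x². Remainder: −x⁴ + 2x³ + 13x² + 24x − 43.
Step 3: lead(−x⁴ + 2x³ + 13x² + 24x − 43) ÷ lead(D) = −x⁴ ÷ −x³ = x. Subtract (x)·D = −x⁴ − 3x³ − 2x² + 8x. Remainder: 5x³ + 15x² + 16x − 43.
Step 4: lead(5x³ + 15x² + 16x − 43) ÷ lead(D) = 5x³ ÷ −x³ = −5. Subtract (−5)·D = 5x³ + 15x² + 10x − 40. Remainder: 6x − 3.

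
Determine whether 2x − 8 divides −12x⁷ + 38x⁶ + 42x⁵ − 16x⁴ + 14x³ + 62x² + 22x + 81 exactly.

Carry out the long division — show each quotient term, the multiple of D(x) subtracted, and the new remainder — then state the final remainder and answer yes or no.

Step 1: lead(−12x⁷ + 38x⁶ + 42x⁵ − 16x⁴ + 14x³ + 62x² + 22x + 81) ÷ lead(D) = −12x⁷ ÷ 2x = −6x⁶. Subtract (−6x⁶)·D = −12x⁷ + 48x⁶. Remainder: −10x⁶ + 42x⁵ − 16x⁴ + 14x³ + 62x² + 22x + 81.
Step 2: lead(−10x⁶ + 42x⁵ − 16x⁴ + 14x³ + 62x² + 22x + 81) ÷ lead(D) = −10x⁶ ÷ 2x = −5x⁵. Subtract (−5x⁵)·D = −10x⁶ + 40x⁵. Remainder: 2x⁵ − 16x⁴ + 14x³ + 62x² + 22x + 81.
Step 3: lead(2x⁵ − 16x⁴ + 14x³ + 62x² + 22x + 81) ÷ lead(D) = 2x⁵ ÷ 2x = x⁴. Subtract (x⁴)·D = 2x⁵ − 8x⁴. Remainder: −8x⁴ + 14x³ + 62x² + 22x + 81.
Step 4: lead(−8x⁴ + 14x³ + 62x² + 22x + 81) ÷ lead(D) = −8x⁴ ÷ 2x = −4x³. Subtract (−4x³)·D = −8x⁴ + 32x³. Remainder: −18x³ + 62x² + 22x + 81.
Step 5: lead(−18x³ + 62x² + 22x + 81) ÷ lead(D) = −18x³ ÷ 2x = −9x². Subtract (−9x²)·D = −18x³ + 72x². Remainder: −10x² + 22x + 81.
Step 6: lead(−10x² + 22x + 81) ÷ lead(D) = −10x² ÷ 2x = −5x. Subtract (−5x)·D = −10x² + 40x. Remainder: −18x + 81.
Step 7: lead(−18x + 81) ÷ lead(D) = −18x ÷ 2x = −9. Subtract (−9)·D = −18x + 72. Remainder: 9.

R(x) = 9, so D(x) is not a factor of P(x). no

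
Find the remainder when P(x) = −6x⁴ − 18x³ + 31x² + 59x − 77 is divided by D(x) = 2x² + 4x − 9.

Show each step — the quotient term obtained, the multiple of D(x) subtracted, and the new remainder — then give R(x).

R(x) = −5

Step 1: lead(−6x⁴ − 18x³ + 31x² + 59x − 77) ÷ lead(D) = −6x⁴ ÷ 2x² = −3x². Subtract (−3x²)·D = −6x⁴ − 12x³ + 27x². Remainder: −6x³ + 4x² + 59x − 77.
Step 2: lead(−6x³ + 4x² + 59x − 77) ÷ lead(D) = −6x³ ÷ 2x² = −3x. Subtract (−3x)·D = −6x³ − 12x² + 27x. Remainder: 16x² + 32x − 77.
Step 3: lead(16x² + 32x − 77) ÷ lead(D) = 16x² ÷ 2x² = 8. Subtract (8)·D = 16x² + 32x − 72. Remainder: −5.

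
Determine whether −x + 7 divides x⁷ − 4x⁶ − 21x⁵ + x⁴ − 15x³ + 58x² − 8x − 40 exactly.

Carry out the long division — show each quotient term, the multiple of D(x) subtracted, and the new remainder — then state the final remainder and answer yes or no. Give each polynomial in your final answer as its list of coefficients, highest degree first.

Step 1: lead(x⁷ − 4x⁶ − 21x⁵ + x⁴ − 15x³ + 58x² − 8x − 40) ÷ lead(D) = x⁷ ÷ −x = −x⁶. Subtract (−x⁶)·D = x⁷ − 7x⁶. Remainder: 3x⁶ − 21x⁵ + x⁴ − 15x³ + 58x² − 8x − 40.
Step 2: lead(3x⁶ − 21x⁵ + x⁴ − 15x³ + 58x² − 8x − 40) ÷ lead(D) = 3x⁶ ÷ −x = −3x⁵. Subtract (−3x⁵)·D = 3x⁶ − 21x⁵. Remainder: x⁴ − 15x³ + 58x² − 8x − 40.
Step 3: lead(x⁴ − 15x³ + 58x² − 8x − 40) ÷ lead(D) = x⁴ ÷ −x = −x³. Subtract (−x³)·D = x⁴ − 7x³. Remainder: −8x³ + 58x² − 8x − 40.
Step 4: lead(−8x³ + 58x² − 8x − 40) ÷ lead(D) = −8x³ ÷ −x = 8x². Subtract (8x²)·D = −8x³ + 56x². Remainder: 2x² − 8x − 40.
Step 5: lead(2x² − 8x − 40) ÷ lead(D) = 2x² ÷ −x = −2x. Subtract (−2x)·D = 2x² − 14x. Remainder: 6x − 40.
Step 6: lead(6x − 40) ÷ lead(D) = 6x ÷ −x = −6. Subtract (−6)·D = 6x − 42. Remainder: 2.

R = [2], so D(x) is not a factor of P(x). no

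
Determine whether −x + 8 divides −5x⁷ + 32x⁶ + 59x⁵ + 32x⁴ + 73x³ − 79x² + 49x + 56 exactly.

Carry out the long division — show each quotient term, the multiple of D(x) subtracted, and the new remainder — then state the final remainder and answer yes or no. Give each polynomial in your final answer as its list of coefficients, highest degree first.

Step 1: lead(−5x⁷ + 32x⁶ + 59x⁵ + 32x⁴ + 73x³ − 79x² + 49x + 56) ÷ lead(D) = −5x⁷ ÷ −x = 5x⁶. Subtract (5x⁶)·D = −5x⁷ + 40x⁶. Remainder: −8x⁶ + 59x⁵ + 32x⁴ + 73x³ − 79x² + 49x + 56.
Step 2: lead(−8x⁶ + 59x⁵ + 32x⁴ + 73x³ − 79x² + 49x + 56) ÷ lead(D) = −8x⁶ ÷ −x = 8x⁵. Subtract (8x⁵)·D = −8x⁶ + 64x⁵. Remainder: −5x⁵ + 32x⁴ + 73x³ − 79x² + 49x + 56.
Step 3: lead(−5x⁵ + 32x⁴ + 73x³ − 79x² + 49x + 56) ÷ lead(D) = −5x⁵ ÷ −x = 5x⁴. Subtract (5x⁴)·D = −5x⁵ + 40x⁴. Remainder: −8x⁴ + 73x³ − 79x² + 49x + 56.
Step 4: lead(−8x⁴ + 73x³ − 79x² + 49x + 56) ÷ lead(D) = −8x⁴ ÷ −x = 8x³. Subtract (8x³)·D = −8x⁴ + 64x³. Remainder: 9x³ − 79x² + 49x + 56.
Step 5: lead(9x³ − 79x² + 49x + 56) ÷ lead(D) = 9x³ ÷ −x = −9x². Subtract (−9x²)·D = 9x³ − 72x². Remainder: −7x² + 49x + 56.
Step 6: lead(−7x² + 49x + 56) ÷ lead(D) = −7x² ÷ −x = 7x. Subtract (7x)·D = −7x² + 56x. Remainder: −7x + 56.
Step 7: lead(−7x + 56) ÷ lead(D) = −7x ÷ −x = 7. Subtract (7)·D = −7x + 56. Remainder: 0.

R = [0], so D(x) is a factor of P(x). yes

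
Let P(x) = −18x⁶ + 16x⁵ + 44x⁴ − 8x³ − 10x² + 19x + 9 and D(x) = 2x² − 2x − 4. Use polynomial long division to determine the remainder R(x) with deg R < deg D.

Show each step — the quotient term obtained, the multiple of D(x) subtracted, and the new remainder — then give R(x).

R(x) = 3x + 1

Step 1: lead(−18x⁶ + 16x⁵ + 44x⁴ − 8x³ − 10x² + 19x + 9) ÷ lead(D) = −18x⁶ ÷ 2x² = −9x⁴. Subtract (−9x⁴)·D = −18x⁶ + 18x⁵ + 36x⁴. Remainder: −2x⁵ + 8x⁴ − 8x³ − 10x² + 19x + 9.
Step 2: lead(−2x⁵ + 8x⁴ − 8x³ − 10x² + 19x + 9) ÷ lead(D) = −2x⁵ ÷ 2x² = −x³. Subtract (−x³)·D = −2x⁵ + 2x⁴ + 4x³. Remainder: 6x⁴ − 12x³ − 10x² + 19x + 9.
Step 3: lead(6x⁴ − 12x³ − 10x² + 19x + 9) ÷ lead(D) = 6x⁴ ÷ 2x² = 3x². Subtract (3x²)·D = 6x⁴ − 6x³ − 12x². Remainder: −6x³ + 2x² + 19x + 9.
Step 4: lead(−6x³ + 2x² + 19x + 9) ÷ lead(D) = −6x³ ÷ 2x² = −3x. Subtract (−3x)·D = −6x³ + 6x² + 12x. Remainder: −4x² + 7x + 9.
Step 5: lead(−4x² + 7x + 9) ÷ lead(D) = −4x² ÷ 2x² = −2. Subtract (−2)·D = −4x² + 4x + 8. Remainder: 3x + 1.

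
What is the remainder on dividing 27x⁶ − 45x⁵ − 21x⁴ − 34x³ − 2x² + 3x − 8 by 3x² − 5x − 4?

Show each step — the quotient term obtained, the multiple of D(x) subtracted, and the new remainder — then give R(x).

R(x) = −4x − 4

Step 1: lead(27x⁶ − 45x⁵ − 21x⁴ − 34x³ − 2x² + 3x − 8) ÷ lead(D) = 27x⁶ ÷ 3x² = 9x⁴. Subtract (9x⁴)·D = 27x⁶ − 45x⁵ − 36x⁴. Remainder: 15x⁴ − 34x³ − 2x² + 3x − 8.
Step 2: lead(15x⁴ − 34x³ − 2x² + 3x − 8) ÷ lead(D) = 15x⁴ ÷ 3x² = 5x². Subtract (5x²)·D = 15x⁴ − 25x³ − 20x². Remainder: −9x³ + 18x² + 3x − 8.
Step 3: lead(−9x³ + 18x² + 3x − 8) ÷ lead(D) = −9x³ ÷ 3x² = −3x. Subtract (−3x)·D = −9x³ + 15x² + 12x. Remainder: 3x² − 9x − 8.
Step 4: lead(3x² − 9x − 8) ÷ lead(D) = 3x² ÷ 3x² = 1. Subtract (1)·D = 3x² − 5x − 4. Remainder: −4x − 4.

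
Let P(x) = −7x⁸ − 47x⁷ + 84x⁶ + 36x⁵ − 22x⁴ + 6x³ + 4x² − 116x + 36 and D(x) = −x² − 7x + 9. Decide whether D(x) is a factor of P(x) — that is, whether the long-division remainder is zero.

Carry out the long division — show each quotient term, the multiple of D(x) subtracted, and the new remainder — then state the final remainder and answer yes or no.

R(x) = −9, so D(x) is not a factor of P(x). no

Step 1: lead(−7x⁸ − 47x⁷ + 84x⁶ + 36x⁵ − 22x⁴ + 6x³ + 4x² − 116x + 36) ÷ lead(D) = −7x⁸ ÷ −x² = 7x⁶. Subtract (7x⁶)·D = −7x⁸ − 49x⁷ + 63x⁶. Remainder: 2x⁷ + 21x⁶ + 36x⁵ − 22x⁴ + 6x³ + 4x² − 116x + 36.
Step 2: lead(2x⁷ + 21x⁶ + 36x⁵ − 22x⁴ + 6x³ + 4x² − 116x + 36) ÷ lead(D) = 2x⁷ ÷ −x² = −2x⁵. Subtract (−2x⁵)·D = 2x⁷ + 14x⁶ − 18x⁵. Remainder: 7x⁶ + 54x⁵ − 22x⁴ + 6x³ + 4x² − 116x + 36.
Step 3: lead(7x⁶ + 54x⁵ − 22x⁴ + 6x³ + 4x² − 116x + 36) ÷ lead(D) = 7x⁶ ÷ −x² = −7x⁴. Subtract (−7x⁴)·D = 7x⁶ + 49x⁵ − 63x⁴. Remainder: 5x⁵ + 41x⁴ + 6x³ + 4x² − 116x + 36.
Step 4: lead(5x⁵ + 41x⁴ + 6x³ + 4x² − 116x + 36) ÷ lead(D) = 5x⁵ ÷ −x² = −5x³. Subtract (−5x³)·D = 5x⁵ + 35x⁴ − 45x³. Remainder: 6x⁴ + 51x³ + 4x² − 116x + 36.
Step 5: lead(6x⁴ + 51x³ + 4x² − 116x + 36) ÷ lead(D) = 6x⁴ ÷ −x² = −6x². Subtract (−6x²)·D = 6x⁴ + 42x³ − 54x². Remainder: 9x³ + 58x² − 116x + 36.
Step 6: lead(9x³ + 58x² − 116x + 36) ÷ lead(D) = 9x³ ÷ −x² = −9x. Subtract (−9x)·D = 9x³ + 63x² − 81x. Remainder: −5x² − 35x + 36.
Step 7: lead(−5x² − 35x + 36) ÷ lead(D) = −5x² ÷ −x² = 5. Subtract (5)·D = −5x² − 35x + 45. Remainder: −9.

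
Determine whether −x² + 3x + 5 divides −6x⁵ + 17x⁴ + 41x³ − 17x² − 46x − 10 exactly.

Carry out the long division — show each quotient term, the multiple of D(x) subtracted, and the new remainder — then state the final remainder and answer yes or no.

R(x) = 0, so D(x) is a factor of P(x). yes

Step 1: lead(−6x⁵ + 17x⁴ + 41x³ − 17x² − 46x − 10) ÷ lead(D) = −6x⁵ ÷ −x² = 6x³. Subtract (6x³)·D = −6x⁵ + 18x⁴ + 30x³. Remainder: −x⁴ + 11x³ − 17x² − 46x − 10.
Step 2: lead(−x⁴ + 11x³ − 17x² − 46x − 10) ÷ lead(D) = −x⁴ ÷ −x² = x². Subtract (x²)·D = −x⁴ + 3x³ + 5x². Remainder: 8x³ − 22x² − 46x − 10.
Step 3: lead(8x³ − 22x² − 46x − 10) ÷ lead(D) = 8x³ ÷ −x² = −8x. Subtract (−8x)·D = 8x³ − 24x² − 40x. Remainder: 2x² − 6x − 10.
Step 4: lead(2x² − 6x − 10) ÷ lead(D) = 2x² ÷ −x² = −2. Subtract (−2)·D = 2x² − 6x − 10. Remainder: 0.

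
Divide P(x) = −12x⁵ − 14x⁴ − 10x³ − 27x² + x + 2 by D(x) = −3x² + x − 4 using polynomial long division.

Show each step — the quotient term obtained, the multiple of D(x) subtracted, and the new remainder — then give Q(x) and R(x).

Q(x) = 4x³ + 6x² + 1; R(x) = 6

Step 1: lead(−12x⁵ − 14x⁴ − 10x³ − 27x² + x + 2) ÷ lead(D) = −12x⁵ ÷ −3x² = 4x³. Subtract (4x³)·D = −12x⁵ + 4x⁴ − 16x³. Remainder: −18x⁴ + 6x³ − 27x² + x + 2.
Step 2: lead(−18x⁴ + 6x³ − 27x² + x + 2) ÷ lead(D) = −18x⁴ ÷ −3x² = 6x². Subtract (6x²)·D = −18x⁴ + 6x³ − 24x². Remainder: −3x² + x + 2.
Step 3: lead(−3x² + x + 2) ÷ lead(D) = −3x² ÷ −3x² = 1. Subtract (1)·D = −3x² + x − 4. Remainder: 6.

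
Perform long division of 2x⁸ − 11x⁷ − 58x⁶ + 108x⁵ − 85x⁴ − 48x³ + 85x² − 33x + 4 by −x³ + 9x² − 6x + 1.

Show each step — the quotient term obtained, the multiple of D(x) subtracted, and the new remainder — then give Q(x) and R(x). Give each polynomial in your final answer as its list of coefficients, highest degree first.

Q = [-2, -7, 7, -5, -9, 4]; R = [0]

Step 1: lead(2x⁸ − 11x⁷ − 58x⁶ + 108x⁵ − 85x⁴ − 48x³ + 85x² − 33x + 4) ÷ lead(D) = 2x⁸ ÷ −x³ = −2x⁵. Subtract (−2x⁵)·D = 2x⁸ − 18x⁷ + 12x⁶ − 2x⁵. Remainder: 7x⁷ − 70x⁶ + 110x⁵ − 85x⁴ − 48x³ + 85x² − 33x + 4.
Step 2: lead(7x⁷ − 70x⁶ + 110x⁵ − 85x⁴ − 48x³ + 85x² − 33x + 4) ÷ lead(D) = 7x⁷ ÷ −x³ = −7x⁴. Subtract (−7x⁴)·D = 7x⁷ − 63x⁶ + 42x⁵ − 7x⁴. Remainder: −7x⁶ + 68x⁵ − 78x⁴ − 48x³ + 85x² − 33x + 4.
Step 3: lead(−7x⁶ + 68x⁵ − 78x⁴ − 48x³ + 85x² − 33x + 4) ÷ lead(D) = −7x⁶ ÷ −x³ = 7x³. Subtract (7x³)·D = −7x⁶ + 63x⁵ − 42x⁴ + 7x³. Remainder: 5x⁵ − 36x⁴ − 55x³ + 85x² − 33x + 4.
Step 4: lead(5x⁵ − 36x⁴ − 55x³ + 85x² − 33x + 4) ÷ lead(D) = 5x⁵ ÷ −x³ = −5x². Subtract (−5x²)·D = 5x⁵ − 45x⁴ + 30x³ − 5x². Remainder: 9x⁴ − 85x³ + 90x² − 33x + 4.
Step 5: lead(9x⁴ − 85x³ + 90x² − 33x + 4) ÷ lead(D) = 9x⁴ ÷ −x³ = −9x. Subtract (−9x)·D = 9x⁴ − 81x³ + 54x² − 9x. Remainder: −4x³ + 36x² − 24x + 4.
Step 6: lead(−4x³ + 36x² − 24x + 4) ÷ lead(D) = −4x³ ÷ −x³ = 4. Subtract (4)·D = −4x³ + 36x² − 24x + 4. Remainder: 0.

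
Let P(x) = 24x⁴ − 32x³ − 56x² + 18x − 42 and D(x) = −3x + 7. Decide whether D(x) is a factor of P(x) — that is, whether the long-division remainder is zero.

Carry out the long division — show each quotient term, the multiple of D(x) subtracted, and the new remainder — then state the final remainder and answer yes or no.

R(x) = 0, so D(x) is a factor of P(x). yes

Step 1: lead(24x⁴ − 32x³ − 56x² + 18x − 42) ÷ lead(D) = 24x⁴ ÷ −3x = −8x³. Subtract (−8x³)·D = 24x⁴ − 56x³. Remainder: 24x³ − 56x² + 18x − 42.
Step 2: lead(24x³ − 56x² + 18x − 42) ÷ lead(D) = 24x³ ÷ −3x = −8x². Subtract (−8x²)·D = 24x³ − 56x². Remainder: 18x − 42.
Step 3: lead(18x − 42) ÷ lead(D) = 18x ÷ −3x = −6. Subtract (−6)·D = 18x − 42. Remainder: 0.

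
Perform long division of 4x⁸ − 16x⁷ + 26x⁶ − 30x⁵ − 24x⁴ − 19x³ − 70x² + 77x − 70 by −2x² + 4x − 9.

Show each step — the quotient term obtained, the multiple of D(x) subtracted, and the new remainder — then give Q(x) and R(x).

Q(x) = −2x⁶ + 4x⁵ + 4x⁴ + 5x³ + 4x² − 5x + 7; R(x) = 4x − 7

Step 1: lead(4x⁸ − 16x⁷ + 26x⁶ − 30x⁵ − 24x⁴ − 19x³ − 70x² + 77x − 70) ÷ lead(D) = 4x⁸ ÷ −2x² = −2x⁶. Subtract (−2x⁶)·D = 4x⁸ − 8x⁷ + 18x⁶. Remainder: −8x⁷ + 8x⁶ − 30x⁵ − 24x⁴ − 19x³ − 70x² + 77x − 70.
Step 2: lead(−8x⁷ + 8x⁶ − 30x⁵ − 24x⁴ − 19x³ − 70x² + 77x − 70) ÷ lead(D) = −8x⁷ ÷ −2x² = 4x⁵. Subtract (4x⁵)·D = −8x⁷ + 16x⁶ − 36x⁵. Remainder: −8x⁶ + 6x⁵ − 24x⁴ − 19x³ − 70x² + 77x − 70.
Step 3: lead(−8x⁶ + 6x⁵ − 24x⁴ − 19x³ − 70x² + 77x − 70) ÷ lead(D) = −8x⁶ ÷ −2x² = 4x⁴. Subtract (4x⁴)·D = −8x⁶ + 16x⁵ − 36x⁴. Remainder: −10x⁵ + 12x⁴ − 19x³ − 70x² + 77x − 70.
Step 4: lead(−10x⁵ + 12x⁴ − 19x³ − 70x² + 77x − 70) ÷ lead(D) = −10x⁵ ÷ −2x² = 5x³. Subtract (5x³)·D = −10x⁵ + 20x⁴ − 45x³. Remainder: −8x⁴ + 26x³ − 70x² + 77x − 70.
Step 5: lead(−8x⁴ + 26x³ − 70x² + 77x − 70) ÷ lead(D) = −8x⁴ ÷ −2x² = 4x². Subtract (4x²)·D = −8x⁴ + 16x³ − 36x². Remainder: 10x³ − 34x² + 77x − 70.
Step 6: lead(10x³ − 34x² + 77x − 70) ÷ lead(D) = 10x³ ÷ −2x² = −5x. Subtract (−5x)·D = 10x³ − 20x² + 45x. Remainder: −14x² + 32x − 70.
Step 7: lead(−14x² + 32x − 70) ÷ lead(D) = −14x² ÷ −2x² = 7. Subtract (7)·D = −14x² + 28x − 63. Remainder: 4x − 7.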